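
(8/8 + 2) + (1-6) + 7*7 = 47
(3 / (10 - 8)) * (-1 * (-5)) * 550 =4125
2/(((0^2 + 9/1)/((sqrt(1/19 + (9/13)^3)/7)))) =8*sqrt(247741)/202293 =0.02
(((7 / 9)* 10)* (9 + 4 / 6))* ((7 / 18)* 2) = 14210 / 243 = 58.48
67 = 67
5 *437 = 2185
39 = 39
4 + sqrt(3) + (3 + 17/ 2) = sqrt(3) + 31/ 2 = 17.23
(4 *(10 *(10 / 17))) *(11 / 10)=440 / 17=25.88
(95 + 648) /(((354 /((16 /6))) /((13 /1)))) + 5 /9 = 12977 /177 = 73.32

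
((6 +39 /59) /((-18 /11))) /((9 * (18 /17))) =-24497 /57348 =-0.43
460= 460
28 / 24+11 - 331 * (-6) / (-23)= -10237 / 138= -74.18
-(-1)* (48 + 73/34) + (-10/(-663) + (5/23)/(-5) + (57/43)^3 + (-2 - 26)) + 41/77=4664088683129/186709945422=24.98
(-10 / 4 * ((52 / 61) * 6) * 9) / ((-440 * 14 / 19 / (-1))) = -0.35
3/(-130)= -3/130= -0.02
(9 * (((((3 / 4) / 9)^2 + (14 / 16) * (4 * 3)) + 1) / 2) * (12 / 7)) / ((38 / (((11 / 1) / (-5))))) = -54681 / 10640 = -5.14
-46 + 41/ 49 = -2213/ 49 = -45.16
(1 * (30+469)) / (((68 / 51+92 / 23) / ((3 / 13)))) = 4491 / 208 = 21.59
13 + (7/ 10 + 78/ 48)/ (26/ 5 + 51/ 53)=174761/ 13064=13.38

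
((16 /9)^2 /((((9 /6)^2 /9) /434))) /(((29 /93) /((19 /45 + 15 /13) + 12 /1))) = 109416108032 /458055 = 238871.11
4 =4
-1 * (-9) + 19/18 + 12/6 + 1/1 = 235/18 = 13.06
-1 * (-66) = 66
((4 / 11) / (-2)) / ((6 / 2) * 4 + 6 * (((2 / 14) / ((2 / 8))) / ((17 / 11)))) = -0.01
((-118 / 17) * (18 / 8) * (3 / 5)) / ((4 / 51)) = -4779 / 40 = -119.48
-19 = -19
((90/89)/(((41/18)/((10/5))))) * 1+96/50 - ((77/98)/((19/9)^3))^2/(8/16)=1175121692639151/420592528434050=2.79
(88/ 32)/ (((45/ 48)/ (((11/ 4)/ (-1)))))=-121/ 15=-8.07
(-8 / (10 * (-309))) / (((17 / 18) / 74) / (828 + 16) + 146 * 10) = 1498944 / 845292003955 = 0.00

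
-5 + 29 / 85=-396 / 85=-4.66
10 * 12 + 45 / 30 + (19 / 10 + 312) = 2177 / 5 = 435.40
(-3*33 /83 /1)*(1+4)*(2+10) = -5940 /83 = -71.57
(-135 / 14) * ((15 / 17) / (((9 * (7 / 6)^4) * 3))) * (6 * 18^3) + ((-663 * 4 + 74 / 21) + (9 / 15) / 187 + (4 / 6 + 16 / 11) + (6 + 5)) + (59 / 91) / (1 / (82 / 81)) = -142088298390602 / 16547415885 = -8586.74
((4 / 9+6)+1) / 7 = 67 / 63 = 1.06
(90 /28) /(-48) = -0.07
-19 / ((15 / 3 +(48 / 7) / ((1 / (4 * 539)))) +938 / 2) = -19 / 15258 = -0.00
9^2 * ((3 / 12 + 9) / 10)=2997 / 40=74.92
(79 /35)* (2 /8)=79 /140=0.56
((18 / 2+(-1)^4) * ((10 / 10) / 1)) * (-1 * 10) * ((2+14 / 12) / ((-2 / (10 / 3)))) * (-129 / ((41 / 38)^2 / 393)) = -38636747000 / 1681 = -22984382.51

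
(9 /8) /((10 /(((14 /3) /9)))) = 0.06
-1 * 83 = -83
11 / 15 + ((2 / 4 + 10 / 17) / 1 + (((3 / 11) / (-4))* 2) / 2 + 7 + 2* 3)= 165533 / 11220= 14.75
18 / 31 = 0.58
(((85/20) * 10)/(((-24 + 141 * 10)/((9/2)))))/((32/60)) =1275/4928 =0.26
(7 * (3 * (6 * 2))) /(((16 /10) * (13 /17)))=5355 /26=205.96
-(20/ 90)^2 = -4/ 81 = -0.05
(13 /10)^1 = 1.30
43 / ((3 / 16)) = 688 / 3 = 229.33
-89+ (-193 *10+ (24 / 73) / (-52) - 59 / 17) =-32628620 / 16133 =-2022.48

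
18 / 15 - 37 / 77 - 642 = -246893 / 385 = -641.28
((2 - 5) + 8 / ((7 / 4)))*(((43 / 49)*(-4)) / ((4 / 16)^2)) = -30272 / 343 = -88.26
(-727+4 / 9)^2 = 42758521 / 81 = 527882.98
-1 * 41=-41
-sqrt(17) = -4.12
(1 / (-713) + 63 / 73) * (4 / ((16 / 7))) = 156961 / 104098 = 1.51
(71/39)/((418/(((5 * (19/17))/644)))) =355/9393384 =0.00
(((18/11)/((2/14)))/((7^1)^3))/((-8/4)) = -9/539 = -0.02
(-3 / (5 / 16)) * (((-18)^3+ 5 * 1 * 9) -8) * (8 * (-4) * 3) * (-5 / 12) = 2225280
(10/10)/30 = 1/30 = 0.03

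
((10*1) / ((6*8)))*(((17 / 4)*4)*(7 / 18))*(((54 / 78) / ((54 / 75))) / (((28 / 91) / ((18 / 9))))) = 14875 / 1728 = 8.61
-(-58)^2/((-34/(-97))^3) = -78115.00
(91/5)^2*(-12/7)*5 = -14196/5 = -2839.20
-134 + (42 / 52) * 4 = -1700 / 13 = -130.77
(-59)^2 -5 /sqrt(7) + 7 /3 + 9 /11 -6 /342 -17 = 3465.24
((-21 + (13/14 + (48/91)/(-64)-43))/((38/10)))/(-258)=114805/1784328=0.06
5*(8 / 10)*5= 20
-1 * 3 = -3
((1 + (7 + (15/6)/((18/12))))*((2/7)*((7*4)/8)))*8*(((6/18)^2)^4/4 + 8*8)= 97417786/19683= 4949.34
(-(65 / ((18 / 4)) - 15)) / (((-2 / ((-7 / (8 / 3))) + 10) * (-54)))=-35 / 36612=-0.00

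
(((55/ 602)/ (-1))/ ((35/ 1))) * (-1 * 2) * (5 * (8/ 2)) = 220/ 2107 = 0.10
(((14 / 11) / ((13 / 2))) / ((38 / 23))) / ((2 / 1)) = 161 / 2717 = 0.06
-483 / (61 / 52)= -25116 / 61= -411.74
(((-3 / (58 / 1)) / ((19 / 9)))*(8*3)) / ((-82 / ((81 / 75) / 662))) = 2187 / 186940525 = 0.00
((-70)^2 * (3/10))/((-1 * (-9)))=490/3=163.33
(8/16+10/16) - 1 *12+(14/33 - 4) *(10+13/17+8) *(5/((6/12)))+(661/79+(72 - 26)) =-20225203/32232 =-627.49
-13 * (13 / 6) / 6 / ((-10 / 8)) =169 / 45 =3.76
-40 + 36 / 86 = -1702 / 43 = -39.58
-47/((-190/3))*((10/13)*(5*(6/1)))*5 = 21150/247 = 85.63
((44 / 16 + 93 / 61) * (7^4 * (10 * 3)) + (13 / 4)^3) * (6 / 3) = 1202170657 / 1952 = 615866.12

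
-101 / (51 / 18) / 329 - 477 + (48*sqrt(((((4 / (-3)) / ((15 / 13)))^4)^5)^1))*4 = 337.99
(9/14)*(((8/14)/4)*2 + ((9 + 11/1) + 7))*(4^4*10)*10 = 22003200/49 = 449044.90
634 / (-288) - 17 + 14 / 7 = -2477 / 144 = -17.20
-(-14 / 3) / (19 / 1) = 14 / 57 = 0.25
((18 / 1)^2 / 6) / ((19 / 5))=270 / 19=14.21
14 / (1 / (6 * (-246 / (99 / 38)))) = -87248 / 11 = -7931.64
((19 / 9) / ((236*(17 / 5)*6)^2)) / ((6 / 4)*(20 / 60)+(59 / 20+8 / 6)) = 2375 / 124729019856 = 0.00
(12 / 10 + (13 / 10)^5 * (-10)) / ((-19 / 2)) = 3.78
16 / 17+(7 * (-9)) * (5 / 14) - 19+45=151 / 34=4.44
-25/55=-5/11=-0.45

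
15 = 15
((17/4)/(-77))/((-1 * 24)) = 17/7392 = 0.00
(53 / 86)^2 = 2809 / 7396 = 0.38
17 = 17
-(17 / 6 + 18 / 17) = -397 / 102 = -3.89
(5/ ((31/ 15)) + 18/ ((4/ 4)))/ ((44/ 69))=43677/ 1364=32.02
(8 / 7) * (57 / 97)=0.67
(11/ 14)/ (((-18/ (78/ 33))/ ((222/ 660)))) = -481/ 13860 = -0.03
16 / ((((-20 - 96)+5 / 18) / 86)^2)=8.84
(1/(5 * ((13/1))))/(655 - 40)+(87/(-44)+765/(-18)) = -78231031/1758900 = -44.48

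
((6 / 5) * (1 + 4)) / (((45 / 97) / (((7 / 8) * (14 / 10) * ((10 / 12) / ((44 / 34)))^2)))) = 1373617 / 209088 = 6.57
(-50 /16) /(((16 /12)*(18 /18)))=-75 /32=-2.34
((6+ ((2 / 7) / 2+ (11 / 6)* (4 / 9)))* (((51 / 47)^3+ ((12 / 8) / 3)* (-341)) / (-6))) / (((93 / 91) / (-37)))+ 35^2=-18393244328515 / 3128394636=-5879.45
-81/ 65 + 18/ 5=153/ 65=2.35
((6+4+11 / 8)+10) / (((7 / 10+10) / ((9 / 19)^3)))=32805 / 154508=0.21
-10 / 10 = -1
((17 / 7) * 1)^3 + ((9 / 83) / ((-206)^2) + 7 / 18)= 159969001273 / 10872994356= 14.71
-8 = -8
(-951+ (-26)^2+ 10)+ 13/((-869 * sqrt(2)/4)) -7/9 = -2392/9 -26 * sqrt(2)/869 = -265.82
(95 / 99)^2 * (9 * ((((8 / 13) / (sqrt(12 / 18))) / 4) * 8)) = 72200 * sqrt(6) / 14157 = 12.49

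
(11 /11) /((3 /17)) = 17 /3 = 5.67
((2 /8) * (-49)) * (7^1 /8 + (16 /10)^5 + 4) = -18816931 /100000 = -188.17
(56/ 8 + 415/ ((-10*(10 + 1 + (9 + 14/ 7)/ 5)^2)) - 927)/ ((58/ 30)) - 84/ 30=-201606899/ 421080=-478.79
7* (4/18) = 14/9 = 1.56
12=12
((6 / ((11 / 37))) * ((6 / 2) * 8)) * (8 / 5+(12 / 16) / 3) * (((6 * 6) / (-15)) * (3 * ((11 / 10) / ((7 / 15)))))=-2661336 / 175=-15207.63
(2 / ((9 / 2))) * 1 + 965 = 8689 / 9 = 965.44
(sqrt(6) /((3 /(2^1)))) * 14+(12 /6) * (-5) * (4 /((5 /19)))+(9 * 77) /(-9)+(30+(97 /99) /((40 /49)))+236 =28 * sqrt(6) /3+151273 /3960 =61.06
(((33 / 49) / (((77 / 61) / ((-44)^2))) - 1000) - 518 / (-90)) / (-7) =-596797 / 108045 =-5.52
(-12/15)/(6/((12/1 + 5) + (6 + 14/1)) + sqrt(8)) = 222/13645 -2738 * sqrt(2)/13645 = -0.27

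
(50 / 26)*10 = 250 / 13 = 19.23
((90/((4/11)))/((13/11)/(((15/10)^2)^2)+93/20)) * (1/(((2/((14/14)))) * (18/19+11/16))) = 15.50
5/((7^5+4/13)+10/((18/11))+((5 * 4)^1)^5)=0.00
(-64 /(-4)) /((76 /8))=32 /19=1.68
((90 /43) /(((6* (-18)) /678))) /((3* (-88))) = 565 /11352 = 0.05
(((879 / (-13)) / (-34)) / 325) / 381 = 0.00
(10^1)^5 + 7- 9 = 99998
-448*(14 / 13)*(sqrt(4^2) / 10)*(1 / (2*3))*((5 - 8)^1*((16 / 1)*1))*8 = 802816 / 65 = 12351.02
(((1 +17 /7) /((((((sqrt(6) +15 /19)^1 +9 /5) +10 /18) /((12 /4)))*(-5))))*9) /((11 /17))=-5065366104 /219031967 +1610594280*sqrt(6) /219031967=-5.11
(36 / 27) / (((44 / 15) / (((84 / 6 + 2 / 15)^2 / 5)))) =44944 / 2475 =18.16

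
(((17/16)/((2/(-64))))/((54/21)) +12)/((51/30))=-110/153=-0.72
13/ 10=1.30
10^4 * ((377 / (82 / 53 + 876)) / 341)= 19981000 / 1585991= 12.60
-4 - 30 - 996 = -1030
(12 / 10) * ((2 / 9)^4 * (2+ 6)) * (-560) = -13.11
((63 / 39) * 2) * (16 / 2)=336 / 13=25.85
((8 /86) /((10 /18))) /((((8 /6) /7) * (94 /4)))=378 /10105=0.04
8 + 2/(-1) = 6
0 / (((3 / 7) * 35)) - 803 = -803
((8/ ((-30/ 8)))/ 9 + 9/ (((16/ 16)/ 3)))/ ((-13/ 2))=-7226/ 1755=-4.12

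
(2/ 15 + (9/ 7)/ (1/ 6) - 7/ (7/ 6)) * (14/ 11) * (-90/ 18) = -388/ 33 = -11.76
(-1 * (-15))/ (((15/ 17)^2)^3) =24137569/ 759375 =31.79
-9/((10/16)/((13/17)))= -936/85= -11.01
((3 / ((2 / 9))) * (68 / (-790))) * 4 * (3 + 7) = -3672 / 79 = -46.48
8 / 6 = 4 / 3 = 1.33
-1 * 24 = -24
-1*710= -710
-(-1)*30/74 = 15/37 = 0.41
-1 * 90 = -90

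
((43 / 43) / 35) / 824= 1 / 28840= 0.00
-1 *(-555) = 555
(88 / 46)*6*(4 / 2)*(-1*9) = -4752 / 23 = -206.61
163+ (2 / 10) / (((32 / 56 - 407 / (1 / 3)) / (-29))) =6962748 / 42715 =163.00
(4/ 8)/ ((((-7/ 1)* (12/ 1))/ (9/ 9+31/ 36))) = -67/ 6048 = -0.01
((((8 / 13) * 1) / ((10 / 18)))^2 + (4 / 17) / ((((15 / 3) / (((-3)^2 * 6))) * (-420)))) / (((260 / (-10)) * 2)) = -306927 / 13072150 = -0.02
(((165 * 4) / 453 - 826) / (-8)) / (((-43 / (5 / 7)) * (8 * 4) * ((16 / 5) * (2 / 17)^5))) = -2209758945525 / 2978676736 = -741.86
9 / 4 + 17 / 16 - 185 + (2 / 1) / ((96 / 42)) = -2893 / 16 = -180.81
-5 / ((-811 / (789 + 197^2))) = 197990 / 811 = 244.13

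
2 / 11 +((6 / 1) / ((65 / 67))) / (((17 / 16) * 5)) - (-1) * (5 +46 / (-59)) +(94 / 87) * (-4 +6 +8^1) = 5107039991 / 311958075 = 16.37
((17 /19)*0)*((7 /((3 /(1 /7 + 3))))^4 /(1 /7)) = 0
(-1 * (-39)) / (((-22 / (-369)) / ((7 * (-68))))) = -3425058 / 11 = -311368.91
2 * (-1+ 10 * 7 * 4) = 558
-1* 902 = -902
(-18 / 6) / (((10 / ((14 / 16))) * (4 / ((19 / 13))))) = -399 / 4160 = -0.10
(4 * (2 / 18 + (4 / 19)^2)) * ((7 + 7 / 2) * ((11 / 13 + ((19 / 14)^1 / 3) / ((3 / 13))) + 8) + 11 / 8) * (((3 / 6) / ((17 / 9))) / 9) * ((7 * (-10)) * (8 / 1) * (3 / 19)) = -2533251700 / 13642551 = -185.69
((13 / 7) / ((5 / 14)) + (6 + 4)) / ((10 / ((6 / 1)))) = 228 / 25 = 9.12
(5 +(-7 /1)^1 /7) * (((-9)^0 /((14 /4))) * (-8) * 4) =-256 /7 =-36.57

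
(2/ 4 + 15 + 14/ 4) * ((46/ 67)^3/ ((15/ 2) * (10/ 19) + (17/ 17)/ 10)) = 351382960/ 231286747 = 1.52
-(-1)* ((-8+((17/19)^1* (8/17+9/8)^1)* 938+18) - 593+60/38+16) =58801/76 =773.70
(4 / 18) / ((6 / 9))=1 / 3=0.33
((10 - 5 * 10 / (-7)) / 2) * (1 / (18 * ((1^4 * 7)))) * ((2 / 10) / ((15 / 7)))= 2 / 315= 0.01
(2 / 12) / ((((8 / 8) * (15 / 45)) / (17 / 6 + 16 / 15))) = 39 / 20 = 1.95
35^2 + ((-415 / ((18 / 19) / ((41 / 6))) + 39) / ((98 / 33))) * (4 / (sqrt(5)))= 1225 - 3509803 * sqrt(5) / 4410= -554.63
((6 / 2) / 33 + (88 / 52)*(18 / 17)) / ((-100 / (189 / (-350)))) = 0.01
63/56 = 9/8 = 1.12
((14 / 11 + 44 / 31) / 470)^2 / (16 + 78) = 210681 / 603632113150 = 0.00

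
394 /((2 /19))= 3743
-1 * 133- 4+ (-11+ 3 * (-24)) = -220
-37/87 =-0.43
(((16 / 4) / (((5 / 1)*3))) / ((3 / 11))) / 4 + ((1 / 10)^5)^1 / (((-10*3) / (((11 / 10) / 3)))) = 21999989 / 90000000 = 0.24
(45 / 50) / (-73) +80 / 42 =29011 / 15330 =1.89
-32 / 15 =-2.13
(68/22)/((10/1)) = 17/55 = 0.31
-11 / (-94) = 11 / 94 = 0.12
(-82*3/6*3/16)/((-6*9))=41/288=0.14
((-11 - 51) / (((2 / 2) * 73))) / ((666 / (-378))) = 1302 / 2701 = 0.48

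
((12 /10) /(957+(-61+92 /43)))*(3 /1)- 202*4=-78012013 /96550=-808.00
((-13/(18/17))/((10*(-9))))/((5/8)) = 442/2025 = 0.22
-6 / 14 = -3 / 7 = -0.43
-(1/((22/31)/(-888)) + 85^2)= -65711/11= -5973.73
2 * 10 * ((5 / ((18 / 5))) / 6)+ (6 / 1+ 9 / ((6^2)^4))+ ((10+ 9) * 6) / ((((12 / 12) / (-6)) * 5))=-117732091 / 933120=-126.17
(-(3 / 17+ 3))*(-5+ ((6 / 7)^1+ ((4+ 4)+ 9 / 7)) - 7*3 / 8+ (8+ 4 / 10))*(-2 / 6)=27513 / 2380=11.56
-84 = -84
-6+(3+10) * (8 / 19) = -10 / 19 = -0.53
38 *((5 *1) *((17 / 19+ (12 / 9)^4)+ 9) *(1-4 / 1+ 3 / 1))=0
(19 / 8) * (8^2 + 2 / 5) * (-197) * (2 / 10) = -602623 / 100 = -6026.23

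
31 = 31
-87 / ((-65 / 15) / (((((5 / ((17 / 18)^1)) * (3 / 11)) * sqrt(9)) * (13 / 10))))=113.05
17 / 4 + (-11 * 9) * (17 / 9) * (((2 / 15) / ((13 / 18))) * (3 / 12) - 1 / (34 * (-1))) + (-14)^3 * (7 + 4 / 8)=-5353369 / 260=-20589.88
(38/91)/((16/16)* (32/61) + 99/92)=213256/817453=0.26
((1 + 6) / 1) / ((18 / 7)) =49 / 18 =2.72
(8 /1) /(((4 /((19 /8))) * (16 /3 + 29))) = 0.14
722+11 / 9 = 6509 / 9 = 723.22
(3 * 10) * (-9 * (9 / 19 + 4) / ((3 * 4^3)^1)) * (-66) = 126225 / 304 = 415.21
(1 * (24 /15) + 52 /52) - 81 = -392 /5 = -78.40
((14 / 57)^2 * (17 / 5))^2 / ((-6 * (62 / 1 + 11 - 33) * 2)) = -693889 / 7917000750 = -0.00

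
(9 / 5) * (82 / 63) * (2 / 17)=164 / 595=0.28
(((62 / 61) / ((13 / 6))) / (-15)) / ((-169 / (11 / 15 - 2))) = -2356 / 10051275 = -0.00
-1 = -1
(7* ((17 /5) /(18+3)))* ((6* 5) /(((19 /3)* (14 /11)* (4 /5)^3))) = 70125 /8512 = 8.24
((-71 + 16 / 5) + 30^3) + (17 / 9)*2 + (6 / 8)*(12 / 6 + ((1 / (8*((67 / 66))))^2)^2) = 25013163000231431 / 928563655680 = 26937.48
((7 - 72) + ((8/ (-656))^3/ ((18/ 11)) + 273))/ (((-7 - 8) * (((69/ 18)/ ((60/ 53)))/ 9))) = -6192965343/ 168029398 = -36.86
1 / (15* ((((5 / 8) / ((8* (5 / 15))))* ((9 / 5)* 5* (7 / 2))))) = 128 / 14175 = 0.01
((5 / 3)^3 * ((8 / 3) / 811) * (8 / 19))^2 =64000000 / 1557826000641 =0.00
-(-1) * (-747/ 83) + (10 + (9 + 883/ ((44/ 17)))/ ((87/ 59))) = 912841/ 3828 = 238.46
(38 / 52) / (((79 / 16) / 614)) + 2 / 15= 1401974 / 15405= 91.01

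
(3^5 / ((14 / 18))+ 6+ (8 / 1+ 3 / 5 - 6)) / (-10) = -5618 / 175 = -32.10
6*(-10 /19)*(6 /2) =-9.47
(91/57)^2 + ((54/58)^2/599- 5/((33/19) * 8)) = 315482473685/144030743208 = 2.19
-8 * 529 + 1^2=-4231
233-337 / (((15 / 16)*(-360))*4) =314887 / 1350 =233.25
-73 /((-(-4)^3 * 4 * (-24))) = 73 /6144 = 0.01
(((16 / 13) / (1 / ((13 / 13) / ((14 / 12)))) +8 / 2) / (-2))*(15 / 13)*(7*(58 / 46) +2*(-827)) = 5675850 / 1183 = 4797.84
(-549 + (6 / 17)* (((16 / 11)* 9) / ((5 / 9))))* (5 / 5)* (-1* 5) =505539 / 187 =2703.42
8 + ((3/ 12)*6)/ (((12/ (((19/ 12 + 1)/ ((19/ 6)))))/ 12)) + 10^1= 1461/ 76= 19.22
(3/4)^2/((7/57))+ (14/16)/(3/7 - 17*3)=45229/9912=4.56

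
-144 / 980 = -36 / 245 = -0.15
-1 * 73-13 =-86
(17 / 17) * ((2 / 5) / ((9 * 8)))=1 / 180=0.01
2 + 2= 4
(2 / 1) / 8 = 1 / 4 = 0.25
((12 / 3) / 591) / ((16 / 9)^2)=27 / 12608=0.00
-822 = -822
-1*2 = -2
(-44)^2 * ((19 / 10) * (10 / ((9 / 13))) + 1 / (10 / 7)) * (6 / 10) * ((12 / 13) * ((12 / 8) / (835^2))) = 14711664 / 226598125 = 0.06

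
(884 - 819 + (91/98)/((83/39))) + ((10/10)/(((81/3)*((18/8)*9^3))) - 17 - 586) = -110654691755/205844814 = -537.56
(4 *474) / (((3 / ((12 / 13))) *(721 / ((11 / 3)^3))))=3364768 / 84357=39.89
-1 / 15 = -0.07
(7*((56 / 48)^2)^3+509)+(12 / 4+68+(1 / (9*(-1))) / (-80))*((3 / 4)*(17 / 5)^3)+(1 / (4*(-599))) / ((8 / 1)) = 11439165714209 / 4366710000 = 2619.63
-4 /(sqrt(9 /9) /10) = -40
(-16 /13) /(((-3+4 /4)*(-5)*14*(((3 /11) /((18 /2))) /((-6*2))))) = 1584 /455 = 3.48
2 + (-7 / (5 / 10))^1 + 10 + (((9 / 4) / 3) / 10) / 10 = -797 / 400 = -1.99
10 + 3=13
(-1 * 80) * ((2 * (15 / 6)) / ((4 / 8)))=-800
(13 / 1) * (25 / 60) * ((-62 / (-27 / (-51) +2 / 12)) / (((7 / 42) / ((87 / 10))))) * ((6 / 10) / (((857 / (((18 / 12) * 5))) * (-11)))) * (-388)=-3122041806 / 669317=-4664.52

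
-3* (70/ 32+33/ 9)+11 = -105/ 16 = -6.56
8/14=4/7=0.57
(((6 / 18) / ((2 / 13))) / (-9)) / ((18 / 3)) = -0.04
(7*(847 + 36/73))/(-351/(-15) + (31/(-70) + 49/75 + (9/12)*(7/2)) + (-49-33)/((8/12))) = -1818889800/29668003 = -61.31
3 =3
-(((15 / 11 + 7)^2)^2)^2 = -5132188731375616 / 214358881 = -23942039.20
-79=-79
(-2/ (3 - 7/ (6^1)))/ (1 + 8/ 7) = -28/ 55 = -0.51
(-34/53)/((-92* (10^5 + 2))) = 17/243804876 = 0.00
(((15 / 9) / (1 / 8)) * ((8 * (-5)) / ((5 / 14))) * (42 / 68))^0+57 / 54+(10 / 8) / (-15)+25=26.97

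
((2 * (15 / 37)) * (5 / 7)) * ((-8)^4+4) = 615000 / 259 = 2374.52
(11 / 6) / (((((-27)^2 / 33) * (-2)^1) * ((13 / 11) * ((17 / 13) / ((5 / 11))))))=-605 / 49572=-0.01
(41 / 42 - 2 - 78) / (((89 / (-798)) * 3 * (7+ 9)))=63061 / 4272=14.76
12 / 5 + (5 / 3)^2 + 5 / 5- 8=-82 / 45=-1.82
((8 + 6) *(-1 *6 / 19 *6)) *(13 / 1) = -6552 / 19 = -344.84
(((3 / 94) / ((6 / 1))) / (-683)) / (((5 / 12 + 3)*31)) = -3 / 40800371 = -0.00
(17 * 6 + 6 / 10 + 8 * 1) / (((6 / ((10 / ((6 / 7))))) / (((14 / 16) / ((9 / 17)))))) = 460649 / 1296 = 355.44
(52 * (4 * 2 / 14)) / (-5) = -208 / 35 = -5.94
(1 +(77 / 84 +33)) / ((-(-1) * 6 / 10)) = 2095 / 36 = 58.19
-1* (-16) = 16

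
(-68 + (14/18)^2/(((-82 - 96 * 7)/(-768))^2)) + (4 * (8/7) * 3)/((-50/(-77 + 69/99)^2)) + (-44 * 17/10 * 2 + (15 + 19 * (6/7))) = -48284460414413/27086234175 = -1782.62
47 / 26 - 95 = -2423 / 26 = -93.19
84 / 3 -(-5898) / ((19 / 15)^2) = 1337158 / 361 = 3704.04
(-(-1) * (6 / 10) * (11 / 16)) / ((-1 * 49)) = -33 / 3920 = -0.01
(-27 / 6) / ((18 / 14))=-7 / 2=-3.50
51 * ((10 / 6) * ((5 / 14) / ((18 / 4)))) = 425 / 63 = 6.75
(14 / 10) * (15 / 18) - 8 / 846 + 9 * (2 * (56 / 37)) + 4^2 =1389823 / 31302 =44.40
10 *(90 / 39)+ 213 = 3069 / 13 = 236.08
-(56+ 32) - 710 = -798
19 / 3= 6.33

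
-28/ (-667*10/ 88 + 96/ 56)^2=-2656192/ 520615489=-0.01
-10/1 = -10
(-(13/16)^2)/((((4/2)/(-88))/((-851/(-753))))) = 1582009/48192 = 32.83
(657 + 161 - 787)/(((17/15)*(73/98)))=45570/1241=36.72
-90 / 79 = -1.14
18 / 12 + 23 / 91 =319 / 182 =1.75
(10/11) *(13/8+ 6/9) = 25/12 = 2.08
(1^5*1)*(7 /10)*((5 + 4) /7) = 0.90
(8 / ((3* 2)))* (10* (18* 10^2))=24000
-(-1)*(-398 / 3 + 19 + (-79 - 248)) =-1322 / 3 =-440.67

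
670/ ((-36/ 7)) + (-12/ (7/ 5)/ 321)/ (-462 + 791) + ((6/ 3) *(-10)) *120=-11223244805/ 4435578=-2530.28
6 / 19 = 0.32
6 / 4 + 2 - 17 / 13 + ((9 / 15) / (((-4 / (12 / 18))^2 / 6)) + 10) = 799 / 65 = 12.29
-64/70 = -32/35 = -0.91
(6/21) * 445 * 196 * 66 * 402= 661177440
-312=-312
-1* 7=-7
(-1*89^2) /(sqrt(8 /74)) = -7921*sqrt(37) /2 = -24090.78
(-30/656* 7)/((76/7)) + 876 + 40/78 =852110087/972192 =876.48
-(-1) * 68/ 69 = 68/ 69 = 0.99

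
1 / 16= 0.06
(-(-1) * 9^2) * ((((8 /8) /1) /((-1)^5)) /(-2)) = 81 /2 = 40.50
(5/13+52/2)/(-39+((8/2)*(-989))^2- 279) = 343/203445034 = 0.00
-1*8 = -8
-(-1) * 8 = 8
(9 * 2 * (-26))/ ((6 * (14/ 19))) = -741/ 7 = -105.86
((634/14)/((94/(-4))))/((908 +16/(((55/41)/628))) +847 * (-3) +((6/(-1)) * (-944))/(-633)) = -7357570/22329375747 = -0.00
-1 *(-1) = 1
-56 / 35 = -8 / 5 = -1.60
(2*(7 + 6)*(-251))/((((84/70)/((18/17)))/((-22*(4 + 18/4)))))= 1076790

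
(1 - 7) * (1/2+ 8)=-51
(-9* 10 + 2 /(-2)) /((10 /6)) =-273 /5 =-54.60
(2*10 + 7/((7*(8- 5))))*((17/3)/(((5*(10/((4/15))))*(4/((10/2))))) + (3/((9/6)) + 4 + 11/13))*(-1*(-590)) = 144935329/1755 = 82584.23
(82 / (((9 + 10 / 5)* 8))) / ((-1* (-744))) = 41 / 32736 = 0.00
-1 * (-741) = 741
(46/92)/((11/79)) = 79/22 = 3.59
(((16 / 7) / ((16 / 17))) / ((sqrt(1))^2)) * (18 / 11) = 3.97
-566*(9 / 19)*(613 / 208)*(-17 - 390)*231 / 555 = 1322430417 / 9880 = 133849.23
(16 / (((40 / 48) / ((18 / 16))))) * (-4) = -432 / 5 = -86.40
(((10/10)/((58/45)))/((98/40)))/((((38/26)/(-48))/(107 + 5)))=-1164.84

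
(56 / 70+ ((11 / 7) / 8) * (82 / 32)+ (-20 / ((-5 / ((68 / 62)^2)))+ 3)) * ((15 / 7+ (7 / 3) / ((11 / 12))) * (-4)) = -14166592679 / 82876640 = -170.94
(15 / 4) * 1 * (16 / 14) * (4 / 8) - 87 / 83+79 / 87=101231 / 50547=2.00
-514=-514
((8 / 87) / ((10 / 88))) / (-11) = -32 / 435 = -0.07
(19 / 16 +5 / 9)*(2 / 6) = 251 / 432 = 0.58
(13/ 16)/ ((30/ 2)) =13/ 240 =0.05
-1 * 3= -3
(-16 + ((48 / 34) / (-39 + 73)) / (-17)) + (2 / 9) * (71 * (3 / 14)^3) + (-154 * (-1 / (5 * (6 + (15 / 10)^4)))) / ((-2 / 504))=-1426661827181 / 1988487620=-717.46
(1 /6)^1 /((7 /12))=2 /7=0.29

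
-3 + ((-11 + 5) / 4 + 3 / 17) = -147 / 34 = -4.32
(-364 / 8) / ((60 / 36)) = -273 / 10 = -27.30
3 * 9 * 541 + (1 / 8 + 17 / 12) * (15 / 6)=701321 / 48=14610.85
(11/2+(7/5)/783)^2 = 1855800241/61308900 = 30.27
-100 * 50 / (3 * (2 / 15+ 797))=-25000 / 11957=-2.09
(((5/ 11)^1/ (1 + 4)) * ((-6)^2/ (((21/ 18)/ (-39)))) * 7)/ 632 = -1053/ 869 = -1.21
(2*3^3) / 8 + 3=39 / 4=9.75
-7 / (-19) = 7 / 19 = 0.37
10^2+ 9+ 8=117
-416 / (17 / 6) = -2496 / 17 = -146.82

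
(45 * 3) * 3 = 405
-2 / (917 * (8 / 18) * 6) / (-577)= 3 / 2116436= 0.00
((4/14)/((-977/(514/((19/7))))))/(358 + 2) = -257/1670670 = -0.00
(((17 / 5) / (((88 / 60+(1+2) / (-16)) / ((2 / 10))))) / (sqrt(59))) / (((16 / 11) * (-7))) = -561 * sqrt(59) / 633955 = -0.01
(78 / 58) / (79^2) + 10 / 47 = 1811723 / 8506483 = 0.21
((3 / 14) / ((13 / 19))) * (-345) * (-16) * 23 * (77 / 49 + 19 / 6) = 120008940 / 637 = 188397.08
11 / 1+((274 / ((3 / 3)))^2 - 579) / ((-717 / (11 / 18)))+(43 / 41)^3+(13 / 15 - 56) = -473543608829 / 4447472130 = -106.47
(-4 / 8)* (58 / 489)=-0.06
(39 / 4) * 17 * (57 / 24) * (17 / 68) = 12597 / 128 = 98.41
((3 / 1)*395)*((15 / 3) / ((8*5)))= 1185 / 8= 148.12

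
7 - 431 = -424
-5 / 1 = -5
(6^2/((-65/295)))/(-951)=708/4121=0.17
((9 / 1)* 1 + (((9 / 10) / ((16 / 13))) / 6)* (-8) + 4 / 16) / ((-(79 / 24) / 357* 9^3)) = -39389 / 31995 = -1.23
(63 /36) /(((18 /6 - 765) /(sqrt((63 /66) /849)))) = -7 * sqrt(43582) /18976848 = -0.00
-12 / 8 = -3 / 2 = -1.50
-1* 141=-141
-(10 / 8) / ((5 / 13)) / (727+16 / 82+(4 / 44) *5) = -5863 / 1312680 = -0.00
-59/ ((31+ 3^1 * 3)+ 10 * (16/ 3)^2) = -531/ 2920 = -0.18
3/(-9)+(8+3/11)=7.94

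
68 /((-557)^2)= 0.00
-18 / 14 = -1.29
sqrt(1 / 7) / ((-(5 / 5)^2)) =-sqrt(7) / 7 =-0.38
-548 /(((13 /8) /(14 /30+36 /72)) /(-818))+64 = 52011104 /195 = 266723.61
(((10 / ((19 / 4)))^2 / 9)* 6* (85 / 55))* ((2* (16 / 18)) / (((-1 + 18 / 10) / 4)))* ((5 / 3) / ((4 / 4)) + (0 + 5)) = 87040000 / 321651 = 270.60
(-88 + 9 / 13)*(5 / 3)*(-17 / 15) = 19295 / 117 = 164.91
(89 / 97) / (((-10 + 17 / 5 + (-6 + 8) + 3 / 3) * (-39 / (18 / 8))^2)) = -0.00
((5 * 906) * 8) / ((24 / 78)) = 117780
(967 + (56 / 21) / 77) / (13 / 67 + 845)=14966795 / 13081068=1.14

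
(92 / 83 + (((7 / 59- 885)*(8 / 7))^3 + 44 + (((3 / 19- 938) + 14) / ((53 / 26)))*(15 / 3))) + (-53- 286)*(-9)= -6089594083817664482371 / 5887863294257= -1034262138.82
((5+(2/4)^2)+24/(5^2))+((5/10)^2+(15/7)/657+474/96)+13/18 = 22301441/1839600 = 12.12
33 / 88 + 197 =1579 / 8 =197.38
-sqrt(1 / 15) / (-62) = sqrt(15) / 930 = 0.00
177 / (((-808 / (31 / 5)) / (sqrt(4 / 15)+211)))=-1157757 / 4040-1829 * sqrt(15) / 10100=-287.27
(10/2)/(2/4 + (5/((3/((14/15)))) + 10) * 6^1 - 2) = 30/407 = 0.07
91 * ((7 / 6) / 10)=10.62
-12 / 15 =-4 / 5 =-0.80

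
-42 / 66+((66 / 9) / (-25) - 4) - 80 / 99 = -1291 / 225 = -5.74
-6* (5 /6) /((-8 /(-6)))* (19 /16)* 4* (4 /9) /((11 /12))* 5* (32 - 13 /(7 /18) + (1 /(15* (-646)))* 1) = 484535 /7854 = 61.69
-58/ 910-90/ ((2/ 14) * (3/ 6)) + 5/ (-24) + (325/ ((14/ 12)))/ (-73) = -1007680483/ 797160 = -1264.09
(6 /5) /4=0.30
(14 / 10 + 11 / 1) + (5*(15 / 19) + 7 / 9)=14642 / 855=17.13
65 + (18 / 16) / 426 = 73843 / 1136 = 65.00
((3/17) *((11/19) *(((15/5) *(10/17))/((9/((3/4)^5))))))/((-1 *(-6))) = 4455/5622784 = 0.00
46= 46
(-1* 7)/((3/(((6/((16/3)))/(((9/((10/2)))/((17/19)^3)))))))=-171955/164616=-1.04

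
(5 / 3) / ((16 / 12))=1.25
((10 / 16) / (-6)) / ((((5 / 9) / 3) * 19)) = -9 / 304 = -0.03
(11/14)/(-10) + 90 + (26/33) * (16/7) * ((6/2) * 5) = 180079/1540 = 116.93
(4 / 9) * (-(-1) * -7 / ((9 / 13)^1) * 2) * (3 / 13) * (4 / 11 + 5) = -3304 / 297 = -11.12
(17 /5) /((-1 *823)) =-17 /4115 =-0.00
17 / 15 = 1.13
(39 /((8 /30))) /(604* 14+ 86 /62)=2015 /116524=0.02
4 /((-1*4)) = -1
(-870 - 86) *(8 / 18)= -3824 / 9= -424.89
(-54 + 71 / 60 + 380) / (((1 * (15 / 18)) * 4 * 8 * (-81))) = -0.15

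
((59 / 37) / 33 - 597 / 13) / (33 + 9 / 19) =-6917615 / 5047614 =-1.37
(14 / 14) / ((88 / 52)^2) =169 / 484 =0.35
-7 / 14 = -1 / 2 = -0.50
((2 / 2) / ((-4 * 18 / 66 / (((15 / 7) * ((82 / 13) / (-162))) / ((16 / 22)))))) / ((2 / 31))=768955 / 471744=1.63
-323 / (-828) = 323 / 828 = 0.39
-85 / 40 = -17 / 8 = -2.12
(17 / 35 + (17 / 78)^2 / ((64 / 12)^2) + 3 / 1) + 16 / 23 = 582739141 / 139310080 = 4.18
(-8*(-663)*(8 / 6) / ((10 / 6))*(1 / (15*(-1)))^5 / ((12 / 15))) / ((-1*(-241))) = -1768 / 61003125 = -0.00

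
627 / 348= 209 / 116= 1.80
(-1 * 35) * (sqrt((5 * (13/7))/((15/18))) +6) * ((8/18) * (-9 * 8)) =160 * sqrt(546) +6720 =10458.66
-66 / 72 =-11 / 12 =-0.92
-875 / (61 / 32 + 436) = -28000 / 14013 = -2.00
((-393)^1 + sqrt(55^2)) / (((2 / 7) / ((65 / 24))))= -76895 / 24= -3203.96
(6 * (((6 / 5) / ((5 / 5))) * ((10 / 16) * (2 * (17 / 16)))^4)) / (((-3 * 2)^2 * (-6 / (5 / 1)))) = -52200625 / 100663296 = -0.52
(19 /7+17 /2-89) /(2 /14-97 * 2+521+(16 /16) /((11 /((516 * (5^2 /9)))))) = -35937 /211340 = -0.17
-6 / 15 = -2 / 5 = -0.40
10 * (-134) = -1340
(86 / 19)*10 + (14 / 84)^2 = 30979 / 684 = 45.29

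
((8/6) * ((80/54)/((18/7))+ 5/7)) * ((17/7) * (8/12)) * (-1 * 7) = -298520/15309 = -19.50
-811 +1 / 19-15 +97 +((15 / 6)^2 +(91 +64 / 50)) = -1197793 / 1900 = -630.42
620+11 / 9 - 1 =5582 / 9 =620.22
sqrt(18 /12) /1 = sqrt(6) /2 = 1.22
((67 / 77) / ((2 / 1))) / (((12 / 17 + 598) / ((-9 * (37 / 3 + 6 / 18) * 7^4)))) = -3181227 / 15994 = -198.90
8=8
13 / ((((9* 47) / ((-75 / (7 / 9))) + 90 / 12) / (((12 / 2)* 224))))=2620800 / 467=5611.99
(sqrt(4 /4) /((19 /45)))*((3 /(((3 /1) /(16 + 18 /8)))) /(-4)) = -3285 /304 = -10.81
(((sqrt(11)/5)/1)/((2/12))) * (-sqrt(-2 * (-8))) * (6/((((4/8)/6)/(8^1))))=-9169.80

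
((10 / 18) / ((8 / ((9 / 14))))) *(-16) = -5 / 7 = -0.71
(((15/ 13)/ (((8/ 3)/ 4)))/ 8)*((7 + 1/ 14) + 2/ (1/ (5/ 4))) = 3015/ 1456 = 2.07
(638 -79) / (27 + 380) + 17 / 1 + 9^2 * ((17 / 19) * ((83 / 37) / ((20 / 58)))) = 37879649 / 77330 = 489.84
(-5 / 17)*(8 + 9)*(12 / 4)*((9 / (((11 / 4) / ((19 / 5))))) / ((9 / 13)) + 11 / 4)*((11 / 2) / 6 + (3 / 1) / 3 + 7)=-487599 / 176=-2770.45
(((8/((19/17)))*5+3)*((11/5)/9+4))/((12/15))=140767/684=205.80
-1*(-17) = 17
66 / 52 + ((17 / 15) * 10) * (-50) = -44101 / 78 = -565.40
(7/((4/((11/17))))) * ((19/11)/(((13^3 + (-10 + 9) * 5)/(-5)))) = -665/149056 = -0.00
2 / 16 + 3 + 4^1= 57 / 8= 7.12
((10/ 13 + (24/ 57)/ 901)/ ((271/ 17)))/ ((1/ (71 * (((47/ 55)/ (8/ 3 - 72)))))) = -857412117/ 20292620920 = -0.04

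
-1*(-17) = 17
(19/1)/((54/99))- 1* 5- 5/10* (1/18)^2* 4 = 2416/81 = 29.83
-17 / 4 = -4.25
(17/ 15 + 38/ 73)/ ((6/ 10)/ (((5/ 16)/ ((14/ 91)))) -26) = -117715/ 1829526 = -0.06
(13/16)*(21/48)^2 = 637/4096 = 0.16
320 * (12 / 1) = 3840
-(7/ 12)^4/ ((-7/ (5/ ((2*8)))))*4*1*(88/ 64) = 18865/ 663552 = 0.03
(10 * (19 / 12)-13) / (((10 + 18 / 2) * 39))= 17 / 4446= 0.00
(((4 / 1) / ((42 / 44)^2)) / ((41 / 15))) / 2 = 0.80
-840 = -840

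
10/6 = 5/3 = 1.67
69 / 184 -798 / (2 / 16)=-51069 / 8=-6383.62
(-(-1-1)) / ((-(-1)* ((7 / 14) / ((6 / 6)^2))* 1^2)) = 4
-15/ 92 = -0.16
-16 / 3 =-5.33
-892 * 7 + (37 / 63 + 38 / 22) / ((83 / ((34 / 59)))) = -21189714988 / 3393621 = -6243.98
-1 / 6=-0.17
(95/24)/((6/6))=3.96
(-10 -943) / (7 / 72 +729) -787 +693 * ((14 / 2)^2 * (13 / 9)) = 2533445074 / 52495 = 48260.69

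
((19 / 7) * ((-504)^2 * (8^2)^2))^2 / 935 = 8529853116741331.92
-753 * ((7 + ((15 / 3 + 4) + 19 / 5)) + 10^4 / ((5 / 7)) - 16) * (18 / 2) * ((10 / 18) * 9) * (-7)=3321631341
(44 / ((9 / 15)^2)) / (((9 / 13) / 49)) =700700 / 81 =8650.62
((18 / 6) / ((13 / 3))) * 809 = 7281 / 13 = 560.08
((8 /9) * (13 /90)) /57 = 52 /23085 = 0.00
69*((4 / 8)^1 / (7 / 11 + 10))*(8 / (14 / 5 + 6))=115 / 39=2.95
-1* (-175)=175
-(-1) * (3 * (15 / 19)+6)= 159 / 19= 8.37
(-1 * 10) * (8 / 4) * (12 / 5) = -48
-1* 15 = -15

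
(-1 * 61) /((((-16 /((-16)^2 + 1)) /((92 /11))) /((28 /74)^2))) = 17667979 /15059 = 1173.25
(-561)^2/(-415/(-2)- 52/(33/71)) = 20771586/6311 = 3291.33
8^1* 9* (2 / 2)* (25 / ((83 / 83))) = 1800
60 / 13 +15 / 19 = 1335 / 247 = 5.40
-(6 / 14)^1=-3 / 7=-0.43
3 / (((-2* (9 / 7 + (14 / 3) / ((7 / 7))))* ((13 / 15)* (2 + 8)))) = -189 / 6500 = -0.03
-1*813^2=-660969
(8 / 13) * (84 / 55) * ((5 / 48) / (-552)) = -7 / 39468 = -0.00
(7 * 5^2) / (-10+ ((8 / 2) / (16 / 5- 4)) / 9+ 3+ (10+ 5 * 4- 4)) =9.49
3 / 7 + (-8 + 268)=1823 / 7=260.43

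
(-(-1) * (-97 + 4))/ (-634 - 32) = 31/ 222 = 0.14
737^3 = 400315553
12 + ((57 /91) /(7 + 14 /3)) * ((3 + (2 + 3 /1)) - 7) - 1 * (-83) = 302746 /3185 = 95.05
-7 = -7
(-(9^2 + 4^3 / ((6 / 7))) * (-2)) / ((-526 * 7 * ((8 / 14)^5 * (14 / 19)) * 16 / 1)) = -3043439 / 25853952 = -0.12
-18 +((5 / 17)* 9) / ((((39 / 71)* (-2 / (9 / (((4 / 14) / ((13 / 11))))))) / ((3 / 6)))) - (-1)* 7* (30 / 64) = -356457 / 5984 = -59.57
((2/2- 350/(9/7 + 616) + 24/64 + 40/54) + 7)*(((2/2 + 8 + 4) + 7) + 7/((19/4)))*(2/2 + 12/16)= 949483031/2955564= 321.25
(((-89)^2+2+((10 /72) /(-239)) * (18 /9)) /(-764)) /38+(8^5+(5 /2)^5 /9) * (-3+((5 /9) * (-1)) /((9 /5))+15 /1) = 7753909873351171 /20233097568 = 383229.01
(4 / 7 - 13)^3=-658503 / 343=-1919.83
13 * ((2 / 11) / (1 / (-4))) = -104 / 11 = -9.45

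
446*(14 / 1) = 6244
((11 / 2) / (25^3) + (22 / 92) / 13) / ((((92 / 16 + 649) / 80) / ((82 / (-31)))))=-153210112 / 25286990625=-0.01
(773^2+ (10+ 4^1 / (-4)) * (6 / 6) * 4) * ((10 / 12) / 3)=2987825 / 18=165990.28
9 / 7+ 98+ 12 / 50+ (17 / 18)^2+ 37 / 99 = 62863613 / 623700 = 100.79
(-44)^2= 1936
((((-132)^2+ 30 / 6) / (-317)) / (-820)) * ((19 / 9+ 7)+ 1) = 1586039 / 2339460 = 0.68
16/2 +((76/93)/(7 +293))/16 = 892819/111600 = 8.00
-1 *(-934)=934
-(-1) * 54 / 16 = 27 / 8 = 3.38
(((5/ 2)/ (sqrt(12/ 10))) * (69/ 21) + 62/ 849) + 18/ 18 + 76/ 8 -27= -27893/ 1698 + 115 * sqrt(30)/ 84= -8.93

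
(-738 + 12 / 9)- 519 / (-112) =-245963 / 336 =-732.03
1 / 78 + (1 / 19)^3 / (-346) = 593284 / 46277673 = 0.01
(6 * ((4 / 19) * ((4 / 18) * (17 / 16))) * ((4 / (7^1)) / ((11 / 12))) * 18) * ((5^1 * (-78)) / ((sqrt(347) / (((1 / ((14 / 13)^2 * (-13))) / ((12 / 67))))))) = 34648380 * sqrt(347) / 24875389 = 25.95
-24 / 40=-3 / 5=-0.60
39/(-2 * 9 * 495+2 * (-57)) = -13/3008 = -0.00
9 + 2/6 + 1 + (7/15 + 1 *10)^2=26974/225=119.88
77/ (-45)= -77/ 45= -1.71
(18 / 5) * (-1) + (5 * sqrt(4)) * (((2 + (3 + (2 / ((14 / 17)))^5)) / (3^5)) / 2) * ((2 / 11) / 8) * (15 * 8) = 106422334 / 74875185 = 1.42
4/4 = 1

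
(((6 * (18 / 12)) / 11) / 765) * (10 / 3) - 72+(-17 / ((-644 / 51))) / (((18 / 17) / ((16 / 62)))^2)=-56180157002 / 781186329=-71.92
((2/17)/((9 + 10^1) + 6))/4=1/850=0.00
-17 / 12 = -1.42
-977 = -977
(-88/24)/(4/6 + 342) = -11/1028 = -0.01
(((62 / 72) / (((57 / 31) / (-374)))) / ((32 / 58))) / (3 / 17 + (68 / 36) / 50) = -201353525 / 135888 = -1481.76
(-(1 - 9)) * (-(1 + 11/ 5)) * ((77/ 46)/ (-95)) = 4928/ 10925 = 0.45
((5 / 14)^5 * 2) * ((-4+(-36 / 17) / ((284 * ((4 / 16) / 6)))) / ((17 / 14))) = -3940625 / 98532238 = -0.04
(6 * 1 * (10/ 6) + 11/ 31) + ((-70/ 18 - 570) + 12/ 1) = -153878/ 279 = -551.53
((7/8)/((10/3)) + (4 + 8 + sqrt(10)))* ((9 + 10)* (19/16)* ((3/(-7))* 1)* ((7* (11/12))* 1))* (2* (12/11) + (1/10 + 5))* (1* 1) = -6969.13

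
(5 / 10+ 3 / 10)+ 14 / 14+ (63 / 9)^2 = 50.80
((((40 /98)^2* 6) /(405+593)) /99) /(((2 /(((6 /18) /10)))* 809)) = 20 /95956947009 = 0.00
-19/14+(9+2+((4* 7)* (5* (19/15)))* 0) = 9.64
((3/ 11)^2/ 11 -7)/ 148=-2327/ 49247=-0.05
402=402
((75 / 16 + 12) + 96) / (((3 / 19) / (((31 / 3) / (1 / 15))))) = 1769945 / 16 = 110621.56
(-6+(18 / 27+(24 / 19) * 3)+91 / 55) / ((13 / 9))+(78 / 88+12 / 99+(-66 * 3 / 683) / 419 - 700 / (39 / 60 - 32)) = 33097967523 / 1413714380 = 23.41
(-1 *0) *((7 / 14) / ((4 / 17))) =0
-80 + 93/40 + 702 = 24973/40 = 624.32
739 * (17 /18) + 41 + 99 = 15083 /18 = 837.94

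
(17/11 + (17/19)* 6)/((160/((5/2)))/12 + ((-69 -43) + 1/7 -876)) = -30345/4312297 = -0.01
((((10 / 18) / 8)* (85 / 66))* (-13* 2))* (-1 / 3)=5525 / 7128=0.78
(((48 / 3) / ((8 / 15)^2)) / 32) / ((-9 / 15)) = -375 / 128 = -2.93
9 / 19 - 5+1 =-67 / 19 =-3.53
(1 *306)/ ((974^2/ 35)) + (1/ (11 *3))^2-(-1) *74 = 38231308001/ 516554082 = 74.01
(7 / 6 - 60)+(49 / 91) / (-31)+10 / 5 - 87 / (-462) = -5274872 / 93093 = -56.66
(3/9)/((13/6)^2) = 12/169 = 0.07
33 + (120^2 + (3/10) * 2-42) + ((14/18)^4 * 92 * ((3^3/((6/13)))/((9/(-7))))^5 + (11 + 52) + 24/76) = -32737808714000539/4986360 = -6565472351.37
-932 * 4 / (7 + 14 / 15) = -469.92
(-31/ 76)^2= 961/ 5776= 0.17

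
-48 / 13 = -3.69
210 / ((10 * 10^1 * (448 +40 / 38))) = 133 / 28440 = 0.00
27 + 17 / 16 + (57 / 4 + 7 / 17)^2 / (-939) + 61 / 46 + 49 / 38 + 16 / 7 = 217391799539 / 6640991112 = 32.73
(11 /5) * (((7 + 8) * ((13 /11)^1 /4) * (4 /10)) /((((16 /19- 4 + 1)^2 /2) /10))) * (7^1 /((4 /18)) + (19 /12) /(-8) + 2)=15003521 /26896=557.83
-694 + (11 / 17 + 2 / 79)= -931139 / 1343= -693.33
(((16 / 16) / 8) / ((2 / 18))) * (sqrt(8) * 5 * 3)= 47.73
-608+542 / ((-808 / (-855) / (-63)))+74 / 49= -727279407 / 19796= -36738.71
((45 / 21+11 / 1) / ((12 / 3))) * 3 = 69 / 7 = 9.86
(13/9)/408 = 13/3672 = 0.00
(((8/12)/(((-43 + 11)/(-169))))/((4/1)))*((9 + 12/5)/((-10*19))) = -169/3200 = -0.05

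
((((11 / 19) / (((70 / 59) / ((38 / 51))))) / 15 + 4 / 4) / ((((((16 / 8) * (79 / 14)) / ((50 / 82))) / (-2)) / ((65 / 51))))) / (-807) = 3565120 / 20396051019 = 0.00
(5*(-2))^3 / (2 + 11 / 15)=-15000 / 41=-365.85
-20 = -20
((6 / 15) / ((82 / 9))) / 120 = 3 / 8200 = 0.00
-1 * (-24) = 24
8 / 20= 2 / 5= 0.40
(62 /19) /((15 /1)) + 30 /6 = 5.22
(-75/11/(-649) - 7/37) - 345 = -91176533/264143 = -345.18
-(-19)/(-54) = -19/54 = -0.35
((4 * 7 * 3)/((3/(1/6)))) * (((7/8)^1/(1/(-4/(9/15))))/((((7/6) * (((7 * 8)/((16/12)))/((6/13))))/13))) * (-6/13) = 20/13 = 1.54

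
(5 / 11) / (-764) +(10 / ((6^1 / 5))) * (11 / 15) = 462175 / 75636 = 6.11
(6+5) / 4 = 11 / 4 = 2.75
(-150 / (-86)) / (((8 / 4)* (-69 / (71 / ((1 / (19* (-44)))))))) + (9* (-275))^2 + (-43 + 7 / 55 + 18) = 333242826173 / 54395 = 6126350.33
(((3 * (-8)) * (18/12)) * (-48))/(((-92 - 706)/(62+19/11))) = -201888/1463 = -138.00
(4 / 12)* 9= 3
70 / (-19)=-70 / 19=-3.68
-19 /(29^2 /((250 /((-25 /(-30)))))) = -5700 /841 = -6.78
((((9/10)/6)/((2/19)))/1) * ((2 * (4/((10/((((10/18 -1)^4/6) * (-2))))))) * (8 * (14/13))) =-272384/2132325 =-0.13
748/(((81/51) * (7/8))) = 101728/189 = 538.24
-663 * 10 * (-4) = 26520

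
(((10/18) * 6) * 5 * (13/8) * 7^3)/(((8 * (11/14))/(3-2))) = 780325/528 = 1477.89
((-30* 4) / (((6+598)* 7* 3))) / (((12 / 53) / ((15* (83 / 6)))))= -109975 / 12684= -8.67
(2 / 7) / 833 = 2 / 5831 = 0.00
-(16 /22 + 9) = -107 /11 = -9.73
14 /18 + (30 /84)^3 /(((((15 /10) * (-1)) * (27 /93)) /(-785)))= 3070687 /37044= 82.89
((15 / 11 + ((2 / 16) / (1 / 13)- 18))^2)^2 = 3045168091681 / 59969536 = 50778.58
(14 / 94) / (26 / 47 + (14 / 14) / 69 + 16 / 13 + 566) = 6279 / 23937815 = 0.00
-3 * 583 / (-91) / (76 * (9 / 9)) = 1749 / 6916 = 0.25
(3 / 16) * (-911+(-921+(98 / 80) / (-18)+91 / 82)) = -54049889 / 157440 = -343.30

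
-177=-177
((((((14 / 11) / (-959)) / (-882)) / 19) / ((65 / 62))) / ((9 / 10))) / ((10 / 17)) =1054 / 7386884505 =0.00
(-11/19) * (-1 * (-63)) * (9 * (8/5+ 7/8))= -617463/760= -812.45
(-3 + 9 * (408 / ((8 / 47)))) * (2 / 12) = 3595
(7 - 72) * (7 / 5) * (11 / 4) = -1001 / 4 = -250.25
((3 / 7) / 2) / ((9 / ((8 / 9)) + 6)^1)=4 / 301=0.01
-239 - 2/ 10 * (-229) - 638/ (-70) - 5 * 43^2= -330018/ 35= -9429.09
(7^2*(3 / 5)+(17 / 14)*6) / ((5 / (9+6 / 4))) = 1926 / 25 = 77.04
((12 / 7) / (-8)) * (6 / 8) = -9 / 56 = -0.16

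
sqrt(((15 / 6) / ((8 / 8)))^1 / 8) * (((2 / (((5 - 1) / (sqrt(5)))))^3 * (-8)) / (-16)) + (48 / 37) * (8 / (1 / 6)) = 148381 / 2368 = 62.66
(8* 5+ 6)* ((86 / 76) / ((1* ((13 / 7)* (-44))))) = -6923 / 10868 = -0.64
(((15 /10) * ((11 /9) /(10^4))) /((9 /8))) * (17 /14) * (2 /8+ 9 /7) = 8041 /26460000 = 0.00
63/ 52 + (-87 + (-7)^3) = -22297/ 52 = -428.79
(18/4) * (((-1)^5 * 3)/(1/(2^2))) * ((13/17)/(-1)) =702/17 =41.29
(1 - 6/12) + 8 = 17/2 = 8.50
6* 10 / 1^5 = 60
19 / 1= 19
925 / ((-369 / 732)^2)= 55070800 / 15129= 3640.08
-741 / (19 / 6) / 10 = -117 / 5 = -23.40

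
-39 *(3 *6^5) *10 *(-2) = 18195840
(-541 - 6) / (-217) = 547 / 217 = 2.52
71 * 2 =142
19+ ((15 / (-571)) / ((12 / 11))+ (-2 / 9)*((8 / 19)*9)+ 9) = 1177499 / 43396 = 27.13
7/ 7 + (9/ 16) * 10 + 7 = 109/ 8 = 13.62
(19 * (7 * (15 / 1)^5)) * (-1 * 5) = -504984375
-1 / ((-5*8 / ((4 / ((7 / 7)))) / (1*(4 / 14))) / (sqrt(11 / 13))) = sqrt(143) / 455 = 0.03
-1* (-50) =50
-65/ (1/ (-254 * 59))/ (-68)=-487045/ 34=-14324.85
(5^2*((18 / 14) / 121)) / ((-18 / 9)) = -225 / 1694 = -0.13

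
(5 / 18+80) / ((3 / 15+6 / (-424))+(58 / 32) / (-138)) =140916400 / 303177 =464.80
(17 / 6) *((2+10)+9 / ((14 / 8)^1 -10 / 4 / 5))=272 / 5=54.40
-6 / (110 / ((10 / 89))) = -6 / 979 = -0.01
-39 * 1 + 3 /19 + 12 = -510 /19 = -26.84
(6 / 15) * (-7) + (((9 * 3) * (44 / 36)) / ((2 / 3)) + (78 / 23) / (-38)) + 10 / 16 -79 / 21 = 43.47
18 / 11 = 1.64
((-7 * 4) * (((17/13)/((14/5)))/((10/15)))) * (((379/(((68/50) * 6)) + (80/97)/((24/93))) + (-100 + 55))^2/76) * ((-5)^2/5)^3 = -5273338140625/7585611072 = -695.18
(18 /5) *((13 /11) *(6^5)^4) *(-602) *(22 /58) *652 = -335803294091883929665536 /145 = -2315884786840578825279.56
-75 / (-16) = 75 / 16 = 4.69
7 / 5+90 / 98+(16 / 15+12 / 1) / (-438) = 368374 / 160965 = 2.29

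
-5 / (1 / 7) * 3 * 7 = -735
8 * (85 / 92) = 170 / 23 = 7.39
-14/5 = -2.80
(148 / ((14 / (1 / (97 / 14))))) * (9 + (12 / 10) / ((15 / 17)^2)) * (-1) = -585044 / 36375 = -16.08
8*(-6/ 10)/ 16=-3/ 10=-0.30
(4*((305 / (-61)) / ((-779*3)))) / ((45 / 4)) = 16 / 21033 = 0.00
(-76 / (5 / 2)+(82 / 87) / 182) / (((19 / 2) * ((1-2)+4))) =-2406358 / 2256345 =-1.07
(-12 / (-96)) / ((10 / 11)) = 11 / 80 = 0.14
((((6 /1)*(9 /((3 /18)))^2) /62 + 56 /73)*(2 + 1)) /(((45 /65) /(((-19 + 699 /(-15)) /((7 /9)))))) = -1638245856 /15841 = -103418.08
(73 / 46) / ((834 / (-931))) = -67963 / 38364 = -1.77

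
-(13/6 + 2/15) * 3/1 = -69/10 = -6.90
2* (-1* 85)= -170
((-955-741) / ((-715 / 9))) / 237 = 5088 / 56485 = 0.09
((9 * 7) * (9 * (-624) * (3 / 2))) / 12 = -44226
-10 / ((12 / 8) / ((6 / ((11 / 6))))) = -240 / 11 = -21.82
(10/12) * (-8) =-20/3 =-6.67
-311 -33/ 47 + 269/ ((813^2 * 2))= -19366379057/ 62131086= -311.70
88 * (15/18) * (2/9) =440/27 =16.30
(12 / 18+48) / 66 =0.74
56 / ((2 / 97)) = 2716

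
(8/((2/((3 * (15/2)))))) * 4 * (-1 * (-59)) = 21240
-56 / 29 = -1.93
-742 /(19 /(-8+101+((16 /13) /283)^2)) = -933999229198 /257165779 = -3631.90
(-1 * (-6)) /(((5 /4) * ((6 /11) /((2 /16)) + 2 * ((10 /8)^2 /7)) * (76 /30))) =22176 /56297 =0.39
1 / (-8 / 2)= -1 / 4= -0.25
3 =3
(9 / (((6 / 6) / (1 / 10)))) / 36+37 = 1481 / 40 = 37.02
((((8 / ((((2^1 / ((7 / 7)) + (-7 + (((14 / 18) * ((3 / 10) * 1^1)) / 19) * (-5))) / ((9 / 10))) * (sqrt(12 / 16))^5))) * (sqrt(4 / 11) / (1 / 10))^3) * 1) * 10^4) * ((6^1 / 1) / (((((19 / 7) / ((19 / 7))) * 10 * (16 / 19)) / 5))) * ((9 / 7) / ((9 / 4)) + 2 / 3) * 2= -4805632000000 * sqrt(33) / 488719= -56486967.11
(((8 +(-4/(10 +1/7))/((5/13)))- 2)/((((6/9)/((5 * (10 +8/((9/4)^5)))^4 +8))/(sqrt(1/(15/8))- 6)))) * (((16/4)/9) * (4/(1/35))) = -15880861881829640187298392379136/863194247593041944871 +15880861881829640187298392379136 * sqrt(30)/38843741141686887519195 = -16158477617.79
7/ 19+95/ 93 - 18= -29350/ 1767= -16.61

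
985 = 985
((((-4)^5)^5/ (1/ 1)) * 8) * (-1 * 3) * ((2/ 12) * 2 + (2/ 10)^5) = 28174519268829822976/ 3125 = 9015846166025543.35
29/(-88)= -29/88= -0.33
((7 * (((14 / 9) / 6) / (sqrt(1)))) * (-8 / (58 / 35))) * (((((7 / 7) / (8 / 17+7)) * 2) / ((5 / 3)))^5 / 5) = -561036615552 / 2994102227509375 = -0.00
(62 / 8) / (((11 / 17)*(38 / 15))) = 7905 / 1672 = 4.73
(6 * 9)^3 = 157464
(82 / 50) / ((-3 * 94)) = -41 / 7050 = -0.01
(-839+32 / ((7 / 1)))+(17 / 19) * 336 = -70995 / 133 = -533.80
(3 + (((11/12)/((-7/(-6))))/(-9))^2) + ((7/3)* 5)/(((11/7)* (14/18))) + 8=3589307/174636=20.55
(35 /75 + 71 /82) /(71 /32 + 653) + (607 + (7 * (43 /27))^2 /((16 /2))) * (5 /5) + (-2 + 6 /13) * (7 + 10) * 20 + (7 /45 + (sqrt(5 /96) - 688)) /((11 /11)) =-63913228881427 /108624994920 + sqrt(30) /24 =-588.16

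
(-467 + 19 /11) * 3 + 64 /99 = -138122 /99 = -1395.17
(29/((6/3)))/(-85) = -29/170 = -0.17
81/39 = 27/13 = 2.08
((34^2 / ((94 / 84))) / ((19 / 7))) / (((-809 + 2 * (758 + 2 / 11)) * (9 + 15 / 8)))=9969344 / 201504557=0.05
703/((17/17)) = 703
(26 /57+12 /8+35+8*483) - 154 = 3746.96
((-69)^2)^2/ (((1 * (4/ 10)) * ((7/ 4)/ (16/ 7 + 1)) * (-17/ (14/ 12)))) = -868906305/ 119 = -7301733.66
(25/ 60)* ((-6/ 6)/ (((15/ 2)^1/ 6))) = -1/ 3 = -0.33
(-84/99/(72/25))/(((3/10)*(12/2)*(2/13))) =-11375/10692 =-1.06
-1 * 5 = -5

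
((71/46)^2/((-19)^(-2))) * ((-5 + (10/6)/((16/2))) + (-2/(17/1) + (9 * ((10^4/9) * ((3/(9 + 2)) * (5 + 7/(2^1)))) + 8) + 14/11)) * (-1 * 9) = -568103199608949/3165536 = -179465088.89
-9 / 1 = -9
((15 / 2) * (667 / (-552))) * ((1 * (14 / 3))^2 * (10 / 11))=-35525 / 198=-179.42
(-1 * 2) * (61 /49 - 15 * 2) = 2818 /49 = 57.51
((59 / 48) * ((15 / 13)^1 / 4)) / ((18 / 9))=0.18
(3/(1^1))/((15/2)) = 2/5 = 0.40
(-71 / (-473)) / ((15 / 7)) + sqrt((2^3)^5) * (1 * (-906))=497 / 7095 - 115968 * sqrt(2)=-164003.45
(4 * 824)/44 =824/11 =74.91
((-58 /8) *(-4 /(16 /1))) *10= 145 /8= 18.12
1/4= 0.25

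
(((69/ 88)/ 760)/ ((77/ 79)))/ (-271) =-5451/ 1395584960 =-0.00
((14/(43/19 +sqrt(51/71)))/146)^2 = 1918352195/692725705352-20940527* sqrt(3621)/692725705352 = 0.00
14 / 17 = 0.82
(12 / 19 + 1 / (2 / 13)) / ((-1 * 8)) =-271 / 304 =-0.89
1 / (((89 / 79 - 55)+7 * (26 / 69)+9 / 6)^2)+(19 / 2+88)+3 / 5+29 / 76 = 98.48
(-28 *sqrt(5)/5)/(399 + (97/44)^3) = -2385152 *sqrt(5)/174505445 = -0.03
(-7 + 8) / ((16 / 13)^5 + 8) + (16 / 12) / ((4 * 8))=134687 / 1004730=0.13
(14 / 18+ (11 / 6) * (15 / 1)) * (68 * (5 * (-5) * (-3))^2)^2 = 4137215625000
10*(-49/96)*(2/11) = -245/264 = -0.93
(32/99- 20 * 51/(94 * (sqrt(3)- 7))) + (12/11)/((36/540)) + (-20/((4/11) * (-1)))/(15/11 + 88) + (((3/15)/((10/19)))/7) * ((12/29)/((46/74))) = 255 * sqrt(3)/1081 + 10138388676182/533888360775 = 19.40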